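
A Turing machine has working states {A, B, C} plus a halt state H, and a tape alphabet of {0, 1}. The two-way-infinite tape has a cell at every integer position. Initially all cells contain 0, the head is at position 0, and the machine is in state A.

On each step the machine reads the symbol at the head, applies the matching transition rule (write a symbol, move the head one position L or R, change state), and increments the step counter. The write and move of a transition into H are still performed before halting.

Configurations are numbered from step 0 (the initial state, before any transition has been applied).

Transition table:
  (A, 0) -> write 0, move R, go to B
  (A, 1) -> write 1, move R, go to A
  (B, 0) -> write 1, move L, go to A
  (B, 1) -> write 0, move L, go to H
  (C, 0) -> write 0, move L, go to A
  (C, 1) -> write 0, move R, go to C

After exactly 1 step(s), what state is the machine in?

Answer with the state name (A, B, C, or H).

Answer: B

Derivation:
Step 1: in state A at pos 0, read 0 -> (A,0)->write 0,move R,goto B. Now: state=B, head=1, tape[-1..2]=0000 (head:   ^)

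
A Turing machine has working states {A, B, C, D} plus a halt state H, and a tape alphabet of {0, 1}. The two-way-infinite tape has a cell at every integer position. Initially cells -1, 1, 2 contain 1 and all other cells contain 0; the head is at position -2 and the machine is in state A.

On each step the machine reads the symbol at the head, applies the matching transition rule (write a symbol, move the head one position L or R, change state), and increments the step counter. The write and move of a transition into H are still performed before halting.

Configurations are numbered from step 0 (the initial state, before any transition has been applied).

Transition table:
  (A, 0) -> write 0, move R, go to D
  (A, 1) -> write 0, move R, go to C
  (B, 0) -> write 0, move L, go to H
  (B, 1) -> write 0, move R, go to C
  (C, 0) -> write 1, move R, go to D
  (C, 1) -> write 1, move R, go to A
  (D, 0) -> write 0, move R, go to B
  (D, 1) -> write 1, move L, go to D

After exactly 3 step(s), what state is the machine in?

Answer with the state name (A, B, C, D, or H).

Answer: B

Derivation:
Step 1: in state A at pos -2, read 0 -> (A,0)->write 0,move R,goto D. Now: state=D, head=-1, tape[-3..3]=0010110 (head:   ^)
Step 2: in state D at pos -1, read 1 -> (D,1)->write 1,move L,goto D. Now: state=D, head=-2, tape[-3..3]=0010110 (head:  ^)
Step 3: in state D at pos -2, read 0 -> (D,0)->write 0,move R,goto B. Now: state=B, head=-1, tape[-3..3]=0010110 (head:   ^)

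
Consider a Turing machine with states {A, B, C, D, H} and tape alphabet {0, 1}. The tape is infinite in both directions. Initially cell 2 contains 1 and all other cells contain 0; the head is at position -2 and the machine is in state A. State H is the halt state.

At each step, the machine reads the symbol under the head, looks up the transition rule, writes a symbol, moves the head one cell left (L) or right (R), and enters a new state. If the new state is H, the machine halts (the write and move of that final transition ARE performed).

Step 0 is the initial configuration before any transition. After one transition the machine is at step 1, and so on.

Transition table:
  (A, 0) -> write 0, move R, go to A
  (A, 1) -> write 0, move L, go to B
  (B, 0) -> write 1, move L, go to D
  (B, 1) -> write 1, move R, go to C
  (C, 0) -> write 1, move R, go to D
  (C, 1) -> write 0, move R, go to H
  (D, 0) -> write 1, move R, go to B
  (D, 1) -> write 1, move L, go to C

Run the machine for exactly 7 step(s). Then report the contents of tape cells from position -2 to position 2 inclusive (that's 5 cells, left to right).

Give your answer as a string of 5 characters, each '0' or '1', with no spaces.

Answer: 00110

Derivation:
Step 1: in state A at pos -2, read 0 -> (A,0)->write 0,move R,goto A. Now: state=A, head=-1, tape[-3..3]=0000010 (head:   ^)
Step 2: in state A at pos -1, read 0 -> (A,0)->write 0,move R,goto A. Now: state=A, head=0, tape[-3..3]=0000010 (head:    ^)
Step 3: in state A at pos 0, read 0 -> (A,0)->write 0,move R,goto A. Now: state=A, head=1, tape[-3..3]=0000010 (head:     ^)
Step 4: in state A at pos 1, read 0 -> (A,0)->write 0,move R,goto A. Now: state=A, head=2, tape[-3..3]=0000010 (head:      ^)
Step 5: in state A at pos 2, read 1 -> (A,1)->write 0,move L,goto B. Now: state=B, head=1, tape[-3..3]=0000000 (head:     ^)
Step 6: in state B at pos 1, read 0 -> (B,0)->write 1,move L,goto D. Now: state=D, head=0, tape[-3..3]=0000100 (head:    ^)
Step 7: in state D at pos 0, read 0 -> (D,0)->write 1,move R,goto B. Now: state=B, head=1, tape[-3..3]=0001100 (head:     ^)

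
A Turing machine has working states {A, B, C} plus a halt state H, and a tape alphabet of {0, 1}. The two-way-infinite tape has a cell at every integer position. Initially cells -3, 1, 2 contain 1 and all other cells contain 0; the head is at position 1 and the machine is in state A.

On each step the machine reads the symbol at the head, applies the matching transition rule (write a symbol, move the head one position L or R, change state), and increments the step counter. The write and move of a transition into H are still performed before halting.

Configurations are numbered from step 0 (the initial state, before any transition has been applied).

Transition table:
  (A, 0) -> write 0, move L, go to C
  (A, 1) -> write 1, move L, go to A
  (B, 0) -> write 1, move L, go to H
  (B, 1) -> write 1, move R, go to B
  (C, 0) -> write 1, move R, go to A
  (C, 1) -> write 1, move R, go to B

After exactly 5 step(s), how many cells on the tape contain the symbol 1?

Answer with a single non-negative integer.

Step 1: in state A at pos 1, read 1 -> (A,1)->write 1,move L,goto A. Now: state=A, head=0, tape[-4..3]=01000110 (head:     ^)
Step 2: in state A at pos 0, read 0 -> (A,0)->write 0,move L,goto C. Now: state=C, head=-1, tape[-4..3]=01000110 (head:    ^)
Step 3: in state C at pos -1, read 0 -> (C,0)->write 1,move R,goto A. Now: state=A, head=0, tape[-4..3]=01010110 (head:     ^)
Step 4: in state A at pos 0, read 0 -> (A,0)->write 0,move L,goto C. Now: state=C, head=-1, tape[-4..3]=01010110 (head:    ^)
Step 5: in state C at pos -1, read 1 -> (C,1)->write 1,move R,goto B. Now: state=B, head=0, tape[-4..3]=01010110 (head:     ^)
Cells containing 1 after step 5: {-3, -1, 1, 2} -> 4 cell(s)

Answer: 4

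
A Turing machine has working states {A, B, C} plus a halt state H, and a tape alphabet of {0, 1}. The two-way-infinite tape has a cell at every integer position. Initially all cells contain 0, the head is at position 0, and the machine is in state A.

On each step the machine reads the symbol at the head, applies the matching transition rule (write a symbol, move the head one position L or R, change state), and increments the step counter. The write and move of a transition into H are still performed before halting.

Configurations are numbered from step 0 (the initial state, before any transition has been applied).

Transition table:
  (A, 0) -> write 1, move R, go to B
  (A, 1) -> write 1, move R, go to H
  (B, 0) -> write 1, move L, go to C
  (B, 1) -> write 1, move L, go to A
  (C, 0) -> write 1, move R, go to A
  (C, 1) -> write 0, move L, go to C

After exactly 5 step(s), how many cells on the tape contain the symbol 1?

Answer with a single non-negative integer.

Step 1: in state A at pos 0, read 0 -> (A,0)->write 1,move R,goto B. Now: state=B, head=1, tape[-1..2]=0100 (head:   ^)
Step 2: in state B at pos 1, read 0 -> (B,0)->write 1,move L,goto C. Now: state=C, head=0, tape[-1..2]=0110 (head:  ^)
Step 3: in state C at pos 0, read 1 -> (C,1)->write 0,move L,goto C. Now: state=C, head=-1, tape[-2..2]=00010 (head:  ^)
Step 4: in state C at pos -1, read 0 -> (C,0)->write 1,move R,goto A. Now: state=A, head=0, tape[-2..2]=01010 (head:   ^)
Step 5: in state A at pos 0, read 0 -> (A,0)->write 1,move R,goto B. Now: state=B, head=1, tape[-2..2]=01110 (head:    ^)
Cells containing 1 after step 5: {-1, 0, 1} -> 3 cell(s)

Answer: 3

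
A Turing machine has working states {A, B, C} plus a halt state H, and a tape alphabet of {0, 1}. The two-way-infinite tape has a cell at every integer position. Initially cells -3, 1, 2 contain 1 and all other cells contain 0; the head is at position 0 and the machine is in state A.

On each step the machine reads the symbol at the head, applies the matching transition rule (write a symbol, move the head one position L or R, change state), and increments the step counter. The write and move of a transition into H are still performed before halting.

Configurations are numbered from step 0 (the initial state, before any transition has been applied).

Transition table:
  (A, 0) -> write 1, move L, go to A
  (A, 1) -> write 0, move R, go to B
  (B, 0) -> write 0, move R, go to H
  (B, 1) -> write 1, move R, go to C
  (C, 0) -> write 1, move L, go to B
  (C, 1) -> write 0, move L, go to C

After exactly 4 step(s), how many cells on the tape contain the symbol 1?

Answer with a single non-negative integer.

Answer: 5

Derivation:
Step 1: in state A at pos 0, read 0 -> (A,0)->write 1,move L,goto A. Now: state=A, head=-1, tape[-4..3]=01001110 (head:    ^)
Step 2: in state A at pos -1, read 0 -> (A,0)->write 1,move L,goto A. Now: state=A, head=-2, tape[-4..3]=01011110 (head:   ^)
Step 3: in state A at pos -2, read 0 -> (A,0)->write 1,move L,goto A. Now: state=A, head=-3, tape[-4..3]=01111110 (head:  ^)
Step 4: in state A at pos -3, read 1 -> (A,1)->write 0,move R,goto B. Now: state=B, head=-2, tape[-4..3]=00111110 (head:   ^)
Cells containing 1 after step 4: {-2, -1, 0, 1, 2} -> 5 cell(s)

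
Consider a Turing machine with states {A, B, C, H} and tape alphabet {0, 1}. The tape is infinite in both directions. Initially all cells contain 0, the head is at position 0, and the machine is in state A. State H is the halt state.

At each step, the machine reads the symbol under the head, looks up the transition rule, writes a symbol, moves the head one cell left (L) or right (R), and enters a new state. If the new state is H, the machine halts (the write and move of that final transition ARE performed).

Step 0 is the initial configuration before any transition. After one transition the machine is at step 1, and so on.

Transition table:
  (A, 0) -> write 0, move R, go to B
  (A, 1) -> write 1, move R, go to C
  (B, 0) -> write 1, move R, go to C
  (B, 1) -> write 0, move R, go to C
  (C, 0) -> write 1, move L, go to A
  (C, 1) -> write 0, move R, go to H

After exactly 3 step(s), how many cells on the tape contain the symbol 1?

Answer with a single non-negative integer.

Step 1: in state A at pos 0, read 0 -> (A,0)->write 0,move R,goto B. Now: state=B, head=1, tape[-1..2]=0000 (head:   ^)
Step 2: in state B at pos 1, read 0 -> (B,0)->write 1,move R,goto C. Now: state=C, head=2, tape[-1..3]=00100 (head:    ^)
Step 3: in state C at pos 2, read 0 -> (C,0)->write 1,move L,goto A. Now: state=A, head=1, tape[-1..3]=00110 (head:   ^)
Cells containing 1 after step 3: {1, 2} -> 2 cell(s)

Answer: 2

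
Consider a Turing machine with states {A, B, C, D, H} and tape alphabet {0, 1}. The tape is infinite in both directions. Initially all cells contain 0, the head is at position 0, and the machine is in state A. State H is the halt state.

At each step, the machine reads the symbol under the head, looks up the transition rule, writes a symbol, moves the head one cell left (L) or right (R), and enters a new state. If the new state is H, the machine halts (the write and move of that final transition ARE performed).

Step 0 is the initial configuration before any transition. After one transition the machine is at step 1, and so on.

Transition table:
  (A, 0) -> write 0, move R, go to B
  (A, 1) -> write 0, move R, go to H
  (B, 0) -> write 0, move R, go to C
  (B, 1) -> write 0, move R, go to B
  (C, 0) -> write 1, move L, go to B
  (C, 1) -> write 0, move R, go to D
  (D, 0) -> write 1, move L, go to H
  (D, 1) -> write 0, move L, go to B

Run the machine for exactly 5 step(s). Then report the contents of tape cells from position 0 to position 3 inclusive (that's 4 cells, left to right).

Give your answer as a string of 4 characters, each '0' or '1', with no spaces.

Step 1: in state A at pos 0, read 0 -> (A,0)->write 0,move R,goto B. Now: state=B, head=1, tape[-1..2]=0000 (head:   ^)
Step 2: in state B at pos 1, read 0 -> (B,0)->write 0,move R,goto C. Now: state=C, head=2, tape[-1..3]=00000 (head:    ^)
Step 3: in state C at pos 2, read 0 -> (C,0)->write 1,move L,goto B. Now: state=B, head=1, tape[-1..3]=00010 (head:   ^)
Step 4: in state B at pos 1, read 0 -> (B,0)->write 0,move R,goto C. Now: state=C, head=2, tape[-1..3]=00010 (head:    ^)
Step 5: in state C at pos 2, read 1 -> (C,1)->write 0,move R,goto D. Now: state=D, head=3, tape[-1..4]=000000 (head:     ^)

Answer: 0000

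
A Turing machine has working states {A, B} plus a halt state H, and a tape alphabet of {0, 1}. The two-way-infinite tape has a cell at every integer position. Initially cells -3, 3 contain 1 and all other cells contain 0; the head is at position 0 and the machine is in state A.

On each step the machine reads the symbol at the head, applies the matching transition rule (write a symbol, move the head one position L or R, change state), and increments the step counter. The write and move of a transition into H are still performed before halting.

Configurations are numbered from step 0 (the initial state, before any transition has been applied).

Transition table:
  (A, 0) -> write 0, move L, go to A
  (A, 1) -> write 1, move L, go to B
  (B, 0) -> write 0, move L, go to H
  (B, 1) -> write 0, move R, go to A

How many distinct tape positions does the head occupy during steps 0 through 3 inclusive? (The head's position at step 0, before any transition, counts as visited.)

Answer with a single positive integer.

Step 1: in state A at pos 0, read 0 -> (A,0)->write 0,move L,goto A. Now: state=A, head=-1, tape[-4..4]=010000010 (head:    ^)
Step 2: in state A at pos -1, read 0 -> (A,0)->write 0,move L,goto A. Now: state=A, head=-2, tape[-4..4]=010000010 (head:   ^)
Step 3: in state A at pos -2, read 0 -> (A,0)->write 0,move L,goto A. Now: state=A, head=-3, tape[-4..4]=010000010 (head:  ^)
Head positions at steps 0..3: starting at 0, distinct positions visited = {-3, -2, -1, 0} -> 4 position(s)

Answer: 4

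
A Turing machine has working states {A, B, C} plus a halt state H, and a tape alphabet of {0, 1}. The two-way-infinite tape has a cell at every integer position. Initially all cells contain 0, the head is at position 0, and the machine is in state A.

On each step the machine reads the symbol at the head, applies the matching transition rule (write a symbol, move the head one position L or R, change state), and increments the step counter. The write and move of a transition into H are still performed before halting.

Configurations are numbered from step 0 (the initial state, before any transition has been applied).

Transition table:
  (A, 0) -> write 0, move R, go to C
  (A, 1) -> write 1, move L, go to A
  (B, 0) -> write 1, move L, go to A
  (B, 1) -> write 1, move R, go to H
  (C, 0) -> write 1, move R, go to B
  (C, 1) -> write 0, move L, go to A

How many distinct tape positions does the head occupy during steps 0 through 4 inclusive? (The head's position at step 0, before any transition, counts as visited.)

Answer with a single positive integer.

Step 1: in state A at pos 0, read 0 -> (A,0)->write 0,move R,goto C. Now: state=C, head=1, tape[-1..2]=0000 (head:   ^)
Step 2: in state C at pos 1, read 0 -> (C,0)->write 1,move R,goto B. Now: state=B, head=2, tape[-1..3]=00100 (head:    ^)
Step 3: in state B at pos 2, read 0 -> (B,0)->write 1,move L,goto A. Now: state=A, head=1, tape[-1..3]=00110 (head:   ^)
Step 4: in state A at pos 1, read 1 -> (A,1)->write 1,move L,goto A. Now: state=A, head=0, tape[-1..3]=00110 (head:  ^)
Head positions at steps 0..4: starting at 0, distinct positions visited = {0, 1, 2} -> 3 position(s)

Answer: 3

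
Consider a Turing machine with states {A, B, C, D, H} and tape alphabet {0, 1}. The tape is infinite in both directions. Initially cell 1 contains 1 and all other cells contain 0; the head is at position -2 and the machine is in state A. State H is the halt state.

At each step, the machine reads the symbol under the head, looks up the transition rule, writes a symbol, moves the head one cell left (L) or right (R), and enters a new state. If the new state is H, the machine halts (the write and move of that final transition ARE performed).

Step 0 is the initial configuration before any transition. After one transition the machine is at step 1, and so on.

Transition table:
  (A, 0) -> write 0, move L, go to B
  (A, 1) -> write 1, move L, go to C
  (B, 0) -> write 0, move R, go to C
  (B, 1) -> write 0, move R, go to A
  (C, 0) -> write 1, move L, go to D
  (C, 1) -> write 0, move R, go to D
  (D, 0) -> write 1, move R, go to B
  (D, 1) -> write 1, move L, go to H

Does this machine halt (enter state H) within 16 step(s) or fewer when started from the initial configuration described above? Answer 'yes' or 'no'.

Answer: no

Derivation:
Step 1: in state A at pos -2, read 0 -> (A,0)->write 0,move L,goto B. Now: state=B, head=-3, tape[-4..2]=0000010 (head:  ^)
Step 2: in state B at pos -3, read 0 -> (B,0)->write 0,move R,goto C. Now: state=C, head=-2, tape[-4..2]=0000010 (head:   ^)
Step 3: in state C at pos -2, read 0 -> (C,0)->write 1,move L,goto D. Now: state=D, head=-3, tape[-4..2]=0010010 (head:  ^)
Step 4: in state D at pos -3, read 0 -> (D,0)->write 1,move R,goto B. Now: state=B, head=-2, tape[-4..2]=0110010 (head:   ^)
Step 5: in state B at pos -2, read 1 -> (B,1)->write 0,move R,goto A. Now: state=A, head=-1, tape[-4..2]=0100010 (head:    ^)
Step 6: in state A at pos -1, read 0 -> (A,0)->write 0,move L,goto B. Now: state=B, head=-2, tape[-4..2]=0100010 (head:   ^)
Step 7: in state B at pos -2, read 0 -> (B,0)->write 0,move R,goto C. Now: state=C, head=-1, tape[-4..2]=0100010 (head:    ^)
Step 8: in state C at pos -1, read 0 -> (C,0)->write 1,move L,goto D. Now: state=D, head=-2, tape[-4..2]=0101010 (head:   ^)
Step 9: in state D at pos -2, read 0 -> (D,0)->write 1,move R,goto B. Now: state=B, head=-1, tape[-4..2]=0111010 (head:    ^)
Step 10: in state B at pos -1, read 1 -> (B,1)->write 0,move R,goto A. Now: state=A, head=0, tape[-4..2]=0110010 (head:     ^)
Step 11: in state A at pos 0, read 0 -> (A,0)->write 0,move L,goto B. Now: state=B, head=-1, tape[-4..2]=0110010 (head:    ^)
Step 12: in state B at pos -1, read 0 -> (B,0)->write 0,move R,goto C. Now: state=C, head=0, tape[-4..2]=0110010 (head:     ^)
Step 13: in state C at pos 0, read 0 -> (C,0)->write 1,move L,goto D. Now: state=D, head=-1, tape[-4..2]=0110110 (head:    ^)
Step 14: in state D at pos -1, read 0 -> (D,0)->write 1,move R,goto B. Now: state=B, head=0, tape[-4..2]=0111110 (head:     ^)
Step 15: in state B at pos 0, read 1 -> (B,1)->write 0,move R,goto A. Now: state=A, head=1, tape[-4..2]=0111010 (head:      ^)
Step 16: in state A at pos 1, read 1 -> (A,1)->write 1,move L,goto C. Now: state=C, head=0, tape[-4..2]=0111010 (head:     ^)
After 16 step(s): state = C (not H) -> not halted within 16 -> no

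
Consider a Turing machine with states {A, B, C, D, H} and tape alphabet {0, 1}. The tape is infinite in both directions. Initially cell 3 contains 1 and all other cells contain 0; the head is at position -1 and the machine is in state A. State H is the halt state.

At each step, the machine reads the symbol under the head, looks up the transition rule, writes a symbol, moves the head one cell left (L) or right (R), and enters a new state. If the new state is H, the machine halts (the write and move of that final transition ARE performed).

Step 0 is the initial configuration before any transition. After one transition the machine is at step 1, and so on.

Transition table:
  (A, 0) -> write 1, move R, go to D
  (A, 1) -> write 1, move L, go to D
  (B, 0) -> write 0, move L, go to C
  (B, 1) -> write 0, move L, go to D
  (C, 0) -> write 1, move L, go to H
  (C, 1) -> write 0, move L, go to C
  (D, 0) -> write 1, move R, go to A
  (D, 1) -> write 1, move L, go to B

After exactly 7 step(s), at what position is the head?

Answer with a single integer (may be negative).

Answer: 0

Derivation:
Step 1: in state A at pos -1, read 0 -> (A,0)->write 1,move R,goto D. Now: state=D, head=0, tape[-2..4]=0100010 (head:   ^)
Step 2: in state D at pos 0, read 0 -> (D,0)->write 1,move R,goto A. Now: state=A, head=1, tape[-2..4]=0110010 (head:    ^)
Step 3: in state A at pos 1, read 0 -> (A,0)->write 1,move R,goto D. Now: state=D, head=2, tape[-2..4]=0111010 (head:     ^)
Step 4: in state D at pos 2, read 0 -> (D,0)->write 1,move R,goto A. Now: state=A, head=3, tape[-2..4]=0111110 (head:      ^)
Step 5: in state A at pos 3, read 1 -> (A,1)->write 1,move L,goto D. Now: state=D, head=2, tape[-2..4]=0111110 (head:     ^)
Step 6: in state D at pos 2, read 1 -> (D,1)->write 1,move L,goto B. Now: state=B, head=1, tape[-2..4]=0111110 (head:    ^)
Step 7: in state B at pos 1, read 1 -> (B,1)->write 0,move L,goto D. Now: state=D, head=0, tape[-2..4]=0110110 (head:   ^)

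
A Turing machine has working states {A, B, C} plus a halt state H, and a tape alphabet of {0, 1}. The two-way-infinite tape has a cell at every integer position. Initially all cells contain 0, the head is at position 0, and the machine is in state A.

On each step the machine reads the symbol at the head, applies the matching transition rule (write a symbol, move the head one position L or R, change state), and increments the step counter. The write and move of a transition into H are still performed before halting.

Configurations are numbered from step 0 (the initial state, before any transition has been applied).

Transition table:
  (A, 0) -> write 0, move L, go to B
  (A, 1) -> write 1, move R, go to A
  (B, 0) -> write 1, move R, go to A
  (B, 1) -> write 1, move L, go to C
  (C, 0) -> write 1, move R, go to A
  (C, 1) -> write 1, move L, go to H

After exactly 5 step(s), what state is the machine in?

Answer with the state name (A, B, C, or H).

Step 1: in state A at pos 0, read 0 -> (A,0)->write 0,move L,goto B. Now: state=B, head=-1, tape[-2..1]=0000 (head:  ^)
Step 2: in state B at pos -1, read 0 -> (B,0)->write 1,move R,goto A. Now: state=A, head=0, tape[-2..1]=0100 (head:   ^)
Step 3: in state A at pos 0, read 0 -> (A,0)->write 0,move L,goto B. Now: state=B, head=-1, tape[-2..1]=0100 (head:  ^)
Step 4: in state B at pos -1, read 1 -> (B,1)->write 1,move L,goto C. Now: state=C, head=-2, tape[-3..1]=00100 (head:  ^)
Step 5: in state C at pos -2, read 0 -> (C,0)->write 1,move R,goto A. Now: state=A, head=-1, tape[-3..1]=01100 (head:   ^)

Answer: A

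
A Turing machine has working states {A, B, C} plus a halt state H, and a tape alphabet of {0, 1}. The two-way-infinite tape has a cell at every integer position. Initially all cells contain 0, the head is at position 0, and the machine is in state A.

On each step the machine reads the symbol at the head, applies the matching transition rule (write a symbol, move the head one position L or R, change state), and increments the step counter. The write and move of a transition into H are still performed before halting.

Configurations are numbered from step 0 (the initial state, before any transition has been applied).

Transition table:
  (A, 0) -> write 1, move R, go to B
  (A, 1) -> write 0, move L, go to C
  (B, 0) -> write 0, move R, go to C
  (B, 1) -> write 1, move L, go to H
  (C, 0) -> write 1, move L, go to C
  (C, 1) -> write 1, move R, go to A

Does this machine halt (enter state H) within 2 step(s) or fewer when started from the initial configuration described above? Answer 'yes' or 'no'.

Step 1: in state A at pos 0, read 0 -> (A,0)->write 1,move R,goto B. Now: state=B, head=1, tape[-1..2]=0100 (head:   ^)
Step 2: in state B at pos 1, read 0 -> (B,0)->write 0,move R,goto C. Now: state=C, head=2, tape[-1..3]=01000 (head:    ^)
After 2 step(s): state = C (not H) -> not halted within 2 -> no

Answer: no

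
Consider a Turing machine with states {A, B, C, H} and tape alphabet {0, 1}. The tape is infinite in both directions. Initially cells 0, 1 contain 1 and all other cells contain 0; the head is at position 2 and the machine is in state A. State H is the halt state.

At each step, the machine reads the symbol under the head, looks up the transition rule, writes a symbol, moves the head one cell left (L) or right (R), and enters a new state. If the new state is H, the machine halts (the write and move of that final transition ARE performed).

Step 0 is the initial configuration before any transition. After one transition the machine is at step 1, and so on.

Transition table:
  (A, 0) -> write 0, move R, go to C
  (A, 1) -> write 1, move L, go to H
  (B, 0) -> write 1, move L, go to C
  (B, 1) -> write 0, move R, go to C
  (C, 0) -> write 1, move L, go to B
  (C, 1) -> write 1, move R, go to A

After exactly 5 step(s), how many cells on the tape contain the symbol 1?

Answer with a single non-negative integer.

Answer: 4

Derivation:
Step 1: in state A at pos 2, read 0 -> (A,0)->write 0,move R,goto C. Now: state=C, head=3, tape[-1..4]=011000 (head:     ^)
Step 2: in state C at pos 3, read 0 -> (C,0)->write 1,move L,goto B. Now: state=B, head=2, tape[-1..4]=011010 (head:    ^)
Step 3: in state B at pos 2, read 0 -> (B,0)->write 1,move L,goto C. Now: state=C, head=1, tape[-1..4]=011110 (head:   ^)
Step 4: in state C at pos 1, read 1 -> (C,1)->write 1,move R,goto A. Now: state=A, head=2, tape[-1..4]=011110 (head:    ^)
Step 5: in state A at pos 2, read 1 -> (A,1)->write 1,move L,goto H. Now: state=H, head=1, tape[-1..4]=011110 (head:   ^)
Cells containing 1 after step 5: {0, 1, 2, 3} -> 4 cell(s)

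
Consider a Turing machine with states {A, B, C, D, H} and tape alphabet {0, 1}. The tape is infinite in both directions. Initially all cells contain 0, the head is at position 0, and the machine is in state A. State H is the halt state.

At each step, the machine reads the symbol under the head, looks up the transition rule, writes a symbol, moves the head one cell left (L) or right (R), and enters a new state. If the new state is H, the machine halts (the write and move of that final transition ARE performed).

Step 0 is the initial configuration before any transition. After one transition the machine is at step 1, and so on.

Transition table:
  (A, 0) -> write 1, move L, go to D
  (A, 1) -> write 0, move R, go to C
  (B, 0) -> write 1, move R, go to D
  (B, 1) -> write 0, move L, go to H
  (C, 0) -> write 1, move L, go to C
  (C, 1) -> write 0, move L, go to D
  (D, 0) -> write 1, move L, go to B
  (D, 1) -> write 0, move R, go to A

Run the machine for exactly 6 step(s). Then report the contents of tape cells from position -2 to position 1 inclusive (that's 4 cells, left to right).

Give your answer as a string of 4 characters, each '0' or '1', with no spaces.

Step 1: in state A at pos 0, read 0 -> (A,0)->write 1,move L,goto D. Now: state=D, head=-1, tape[-2..1]=0010 (head:  ^)
Step 2: in state D at pos -1, read 0 -> (D,0)->write 1,move L,goto B. Now: state=B, head=-2, tape[-3..1]=00110 (head:  ^)
Step 3: in state B at pos -2, read 0 -> (B,0)->write 1,move R,goto D. Now: state=D, head=-1, tape[-3..1]=01110 (head:   ^)
Step 4: in state D at pos -1, read 1 -> (D,1)->write 0,move R,goto A. Now: state=A, head=0, tape[-3..1]=01010 (head:    ^)
Step 5: in state A at pos 0, read 1 -> (A,1)->write 0,move R,goto C. Now: state=C, head=1, tape[-3..2]=010000 (head:     ^)
Step 6: in state C at pos 1, read 0 -> (C,0)->write 1,move L,goto C. Now: state=C, head=0, tape[-3..2]=010010 (head:    ^)

Answer: 1001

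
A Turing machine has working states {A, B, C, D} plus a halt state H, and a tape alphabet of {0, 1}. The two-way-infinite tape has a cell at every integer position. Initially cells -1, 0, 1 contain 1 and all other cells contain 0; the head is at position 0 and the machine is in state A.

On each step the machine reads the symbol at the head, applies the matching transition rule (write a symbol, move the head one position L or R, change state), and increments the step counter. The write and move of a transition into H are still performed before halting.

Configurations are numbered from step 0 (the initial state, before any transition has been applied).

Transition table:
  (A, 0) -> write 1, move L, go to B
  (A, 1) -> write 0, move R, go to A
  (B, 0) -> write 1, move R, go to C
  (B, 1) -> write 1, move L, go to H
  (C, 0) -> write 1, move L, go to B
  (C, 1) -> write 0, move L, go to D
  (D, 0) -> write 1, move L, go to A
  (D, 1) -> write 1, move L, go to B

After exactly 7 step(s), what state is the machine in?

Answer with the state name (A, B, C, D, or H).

Answer: C

Derivation:
Step 1: in state A at pos 0, read 1 -> (A,1)->write 0,move R,goto A. Now: state=A, head=1, tape[-2..2]=01010 (head:    ^)
Step 2: in state A at pos 1, read 1 -> (A,1)->write 0,move R,goto A. Now: state=A, head=2, tape[-2..3]=010000 (head:     ^)
Step 3: in state A at pos 2, read 0 -> (A,0)->write 1,move L,goto B. Now: state=B, head=1, tape[-2..3]=010010 (head:    ^)
Step 4: in state B at pos 1, read 0 -> (B,0)->write 1,move R,goto C. Now: state=C, head=2, tape[-2..3]=010110 (head:     ^)
Step 5: in state C at pos 2, read 1 -> (C,1)->write 0,move L,goto D. Now: state=D, head=1, tape[-2..3]=010100 (head:    ^)
Step 6: in state D at pos 1, read 1 -> (D,1)->write 1,move L,goto B. Now: state=B, head=0, tape[-2..3]=010100 (head:   ^)
Step 7: in state B at pos 0, read 0 -> (B,0)->write 1,move R,goto C. Now: state=C, head=1, tape[-2..3]=011100 (head:    ^)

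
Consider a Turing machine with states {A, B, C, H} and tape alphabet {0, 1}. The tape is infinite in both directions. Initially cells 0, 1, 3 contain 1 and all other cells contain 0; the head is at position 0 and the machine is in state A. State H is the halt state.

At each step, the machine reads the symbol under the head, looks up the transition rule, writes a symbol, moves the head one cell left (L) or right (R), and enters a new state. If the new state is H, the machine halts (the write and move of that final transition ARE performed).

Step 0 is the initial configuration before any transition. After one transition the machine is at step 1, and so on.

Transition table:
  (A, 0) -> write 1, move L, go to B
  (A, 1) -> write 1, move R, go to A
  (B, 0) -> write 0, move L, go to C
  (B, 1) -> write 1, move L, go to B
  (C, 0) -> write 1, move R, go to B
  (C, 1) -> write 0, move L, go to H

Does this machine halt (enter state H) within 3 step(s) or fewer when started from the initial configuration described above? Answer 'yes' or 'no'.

Answer: no

Derivation:
Step 1: in state A at pos 0, read 1 -> (A,1)->write 1,move R,goto A. Now: state=A, head=1, tape[-1..4]=011010 (head:   ^)
Step 2: in state A at pos 1, read 1 -> (A,1)->write 1,move R,goto A. Now: state=A, head=2, tape[-1..4]=011010 (head:    ^)
Step 3: in state A at pos 2, read 0 -> (A,0)->write 1,move L,goto B. Now: state=B, head=1, tape[-1..4]=011110 (head:   ^)
After 3 step(s): state = B (not H) -> not halted within 3 -> no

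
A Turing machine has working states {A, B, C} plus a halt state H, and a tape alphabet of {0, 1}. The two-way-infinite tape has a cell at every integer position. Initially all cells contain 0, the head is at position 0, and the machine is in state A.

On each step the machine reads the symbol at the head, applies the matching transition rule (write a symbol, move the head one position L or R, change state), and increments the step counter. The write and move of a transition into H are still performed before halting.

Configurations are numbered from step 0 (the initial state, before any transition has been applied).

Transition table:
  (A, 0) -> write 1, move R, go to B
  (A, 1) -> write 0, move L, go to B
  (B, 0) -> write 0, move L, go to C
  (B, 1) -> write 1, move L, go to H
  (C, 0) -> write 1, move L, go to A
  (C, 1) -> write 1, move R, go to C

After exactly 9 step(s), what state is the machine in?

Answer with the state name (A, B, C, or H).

Answer: H

Derivation:
Step 1: in state A at pos 0, read 0 -> (A,0)->write 1,move R,goto B. Now: state=B, head=1, tape[-1..2]=0100 (head:   ^)
Step 2: in state B at pos 1, read 0 -> (B,0)->write 0,move L,goto C. Now: state=C, head=0, tape[-1..2]=0100 (head:  ^)
Step 3: in state C at pos 0, read 1 -> (C,1)->write 1,move R,goto C. Now: state=C, head=1, tape[-1..2]=0100 (head:   ^)
Step 4: in state C at pos 1, read 0 -> (C,0)->write 1,move L,goto A. Now: state=A, head=0, tape[-1..2]=0110 (head:  ^)
Step 5: in state A at pos 0, read 1 -> (A,1)->write 0,move L,goto B. Now: state=B, head=-1, tape[-2..2]=00010 (head:  ^)
Step 6: in state B at pos -1, read 0 -> (B,0)->write 0,move L,goto C. Now: state=C, head=-2, tape[-3..2]=000010 (head:  ^)
Step 7: in state C at pos -2, read 0 -> (C,0)->write 1,move L,goto A. Now: state=A, head=-3, tape[-4..2]=0010010 (head:  ^)
Step 8: in state A at pos -3, read 0 -> (A,0)->write 1,move R,goto B. Now: state=B, head=-2, tape[-4..2]=0110010 (head:   ^)
Step 9: in state B at pos -2, read 1 -> (B,1)->write 1,move L,goto H. Now: state=H, head=-3, tape[-4..2]=0110010 (head:  ^)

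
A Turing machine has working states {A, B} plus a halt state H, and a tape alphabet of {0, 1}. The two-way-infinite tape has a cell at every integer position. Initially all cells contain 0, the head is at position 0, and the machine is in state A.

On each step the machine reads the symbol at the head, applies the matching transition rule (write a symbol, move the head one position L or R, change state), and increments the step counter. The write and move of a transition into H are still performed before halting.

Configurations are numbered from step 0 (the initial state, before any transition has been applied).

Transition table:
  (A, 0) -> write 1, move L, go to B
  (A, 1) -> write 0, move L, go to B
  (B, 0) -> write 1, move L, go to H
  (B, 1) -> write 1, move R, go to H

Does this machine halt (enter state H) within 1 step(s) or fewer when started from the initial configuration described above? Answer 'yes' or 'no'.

Step 1: in state A at pos 0, read 0 -> (A,0)->write 1,move L,goto B. Now: state=B, head=-1, tape[-2..1]=0010 (head:  ^)
After 1 step(s): state = B (not H) -> not halted within 1 -> no

Answer: no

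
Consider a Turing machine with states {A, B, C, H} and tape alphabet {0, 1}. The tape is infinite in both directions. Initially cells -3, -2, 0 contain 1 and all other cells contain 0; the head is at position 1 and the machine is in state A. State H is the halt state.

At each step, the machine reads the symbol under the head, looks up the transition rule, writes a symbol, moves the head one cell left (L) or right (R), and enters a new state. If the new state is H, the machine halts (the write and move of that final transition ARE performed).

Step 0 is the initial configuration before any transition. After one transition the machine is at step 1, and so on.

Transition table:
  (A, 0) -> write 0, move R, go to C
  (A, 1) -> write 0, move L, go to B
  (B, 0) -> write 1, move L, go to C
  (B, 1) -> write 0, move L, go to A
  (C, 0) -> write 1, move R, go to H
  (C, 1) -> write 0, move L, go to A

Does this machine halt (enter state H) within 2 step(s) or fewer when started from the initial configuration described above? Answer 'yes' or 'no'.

Answer: yes

Derivation:
Step 1: in state A at pos 1, read 0 -> (A,0)->write 0,move R,goto C. Now: state=C, head=2, tape[-4..3]=01101000 (head:       ^)
Step 2: in state C at pos 2, read 0 -> (C,0)->write 1,move R,goto H. Now: state=H, head=3, tape[-4..4]=011010100 (head:        ^)
State H reached at step 2; 2 <= 2 -> yes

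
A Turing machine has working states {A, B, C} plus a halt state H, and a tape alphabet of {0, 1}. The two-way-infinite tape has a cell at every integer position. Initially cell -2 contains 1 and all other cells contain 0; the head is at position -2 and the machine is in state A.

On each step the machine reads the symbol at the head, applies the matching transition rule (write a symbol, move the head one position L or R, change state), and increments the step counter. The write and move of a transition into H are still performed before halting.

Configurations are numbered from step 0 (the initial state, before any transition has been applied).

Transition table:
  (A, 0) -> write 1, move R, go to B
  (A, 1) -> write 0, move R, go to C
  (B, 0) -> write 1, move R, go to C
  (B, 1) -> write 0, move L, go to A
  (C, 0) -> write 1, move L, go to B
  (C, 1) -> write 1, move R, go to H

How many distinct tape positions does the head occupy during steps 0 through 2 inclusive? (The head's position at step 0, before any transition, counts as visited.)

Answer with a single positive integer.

Answer: 2

Derivation:
Step 1: in state A at pos -2, read 1 -> (A,1)->write 0,move R,goto C. Now: state=C, head=-1, tape[-3..0]=0000 (head:   ^)
Step 2: in state C at pos -1, read 0 -> (C,0)->write 1,move L,goto B. Now: state=B, head=-2, tape[-3..0]=0010 (head:  ^)
Head positions at steps 0..2: starting at -2, distinct positions visited = {-2, -1} -> 2 position(s)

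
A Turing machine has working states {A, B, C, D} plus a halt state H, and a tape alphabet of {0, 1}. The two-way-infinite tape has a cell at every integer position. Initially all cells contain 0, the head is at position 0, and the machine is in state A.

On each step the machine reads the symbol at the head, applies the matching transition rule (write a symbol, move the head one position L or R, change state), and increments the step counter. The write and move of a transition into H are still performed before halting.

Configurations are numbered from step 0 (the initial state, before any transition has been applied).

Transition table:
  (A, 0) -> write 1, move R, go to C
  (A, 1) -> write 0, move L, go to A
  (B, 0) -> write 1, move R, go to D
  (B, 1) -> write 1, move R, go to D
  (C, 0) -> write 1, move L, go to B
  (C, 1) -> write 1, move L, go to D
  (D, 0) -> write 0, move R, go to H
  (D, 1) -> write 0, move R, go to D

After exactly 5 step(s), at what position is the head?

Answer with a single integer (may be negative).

Step 1: in state A at pos 0, read 0 -> (A,0)->write 1,move R,goto C. Now: state=C, head=1, tape[-1..2]=0100 (head:   ^)
Step 2: in state C at pos 1, read 0 -> (C,0)->write 1,move L,goto B. Now: state=B, head=0, tape[-1..2]=0110 (head:  ^)
Step 3: in state B at pos 0, read 1 -> (B,1)->write 1,move R,goto D. Now: state=D, head=1, tape[-1..2]=0110 (head:   ^)
Step 4: in state D at pos 1, read 1 -> (D,1)->write 0,move R,goto D. Now: state=D, head=2, tape[-1..3]=01000 (head:    ^)
Step 5: in state D at pos 2, read 0 -> (D,0)->write 0,move R,goto H. Now: state=H, head=3, tape[-1..4]=010000 (head:     ^)

Answer: 3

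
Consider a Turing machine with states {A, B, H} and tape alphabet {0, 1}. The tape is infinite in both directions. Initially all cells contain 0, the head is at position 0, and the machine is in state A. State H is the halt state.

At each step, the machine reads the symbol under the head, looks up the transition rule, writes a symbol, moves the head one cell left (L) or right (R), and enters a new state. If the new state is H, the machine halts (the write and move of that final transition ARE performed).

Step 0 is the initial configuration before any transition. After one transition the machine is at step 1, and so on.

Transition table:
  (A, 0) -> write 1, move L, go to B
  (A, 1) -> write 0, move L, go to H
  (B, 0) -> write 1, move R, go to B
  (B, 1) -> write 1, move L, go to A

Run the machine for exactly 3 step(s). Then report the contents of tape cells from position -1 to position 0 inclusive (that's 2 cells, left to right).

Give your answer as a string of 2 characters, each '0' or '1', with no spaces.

Answer: 11

Derivation:
Step 1: in state A at pos 0, read 0 -> (A,0)->write 1,move L,goto B. Now: state=B, head=-1, tape[-2..1]=0010 (head:  ^)
Step 2: in state B at pos -1, read 0 -> (B,0)->write 1,move R,goto B. Now: state=B, head=0, tape[-2..1]=0110 (head:   ^)
Step 3: in state B at pos 0, read 1 -> (B,1)->write 1,move L,goto A. Now: state=A, head=-1, tape[-2..1]=0110 (head:  ^)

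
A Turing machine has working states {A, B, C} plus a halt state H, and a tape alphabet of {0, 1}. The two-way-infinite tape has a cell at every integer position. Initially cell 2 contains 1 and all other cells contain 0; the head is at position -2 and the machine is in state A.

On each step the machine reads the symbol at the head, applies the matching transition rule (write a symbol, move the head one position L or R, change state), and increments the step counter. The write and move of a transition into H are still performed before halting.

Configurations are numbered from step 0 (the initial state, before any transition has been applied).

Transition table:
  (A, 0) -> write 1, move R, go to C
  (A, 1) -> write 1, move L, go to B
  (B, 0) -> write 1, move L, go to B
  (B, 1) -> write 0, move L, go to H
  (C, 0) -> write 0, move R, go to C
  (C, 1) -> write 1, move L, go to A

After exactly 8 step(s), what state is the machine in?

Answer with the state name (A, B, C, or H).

Step 1: in state A at pos -2, read 0 -> (A,0)->write 1,move R,goto C. Now: state=C, head=-1, tape[-3..3]=0100010 (head:   ^)
Step 2: in state C at pos -1, read 0 -> (C,0)->write 0,move R,goto C. Now: state=C, head=0, tape[-3..3]=0100010 (head:    ^)
Step 3: in state C at pos 0, read 0 -> (C,0)->write 0,move R,goto C. Now: state=C, head=1, tape[-3..3]=0100010 (head:     ^)
Step 4: in state C at pos 1, read 0 -> (C,0)->write 0,move R,goto C. Now: state=C, head=2, tape[-3..3]=0100010 (head:      ^)
Step 5: in state C at pos 2, read 1 -> (C,1)->write 1,move L,goto A. Now: state=A, head=1, tape[-3..3]=0100010 (head:     ^)
Step 6: in state A at pos 1, read 0 -> (A,0)->write 1,move R,goto C. Now: state=C, head=2, tape[-3..3]=0100110 (head:      ^)
Step 7: in state C at pos 2, read 1 -> (C,1)->write 1,move L,goto A. Now: state=A, head=1, tape[-3..3]=0100110 (head:     ^)
Step 8: in state A at pos 1, read 1 -> (A,1)->write 1,move L,goto B. Now: state=B, head=0, tape[-3..3]=0100110 (head:    ^)

Answer: B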